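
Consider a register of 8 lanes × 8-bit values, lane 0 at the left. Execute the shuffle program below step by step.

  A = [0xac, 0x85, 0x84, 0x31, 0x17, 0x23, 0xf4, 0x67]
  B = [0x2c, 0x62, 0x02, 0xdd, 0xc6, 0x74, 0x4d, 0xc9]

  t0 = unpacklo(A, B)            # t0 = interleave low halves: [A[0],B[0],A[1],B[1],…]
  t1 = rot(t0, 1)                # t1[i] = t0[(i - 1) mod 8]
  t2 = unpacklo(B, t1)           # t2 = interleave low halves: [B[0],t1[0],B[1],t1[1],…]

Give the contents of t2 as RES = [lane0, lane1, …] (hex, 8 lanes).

RES = [0x2c, 0xdd, 0x62, 0xac, 0x02, 0x2c, 0xdd, 0x85]

t0 = [0xac, 0x2c, 0x85, 0x62, 0x84, 0x02, 0x31, 0xdd]
t1 = [0xdd, 0xac, 0x2c, 0x85, 0x62, 0x84, 0x02, 0x31]
t2 = [0x2c, 0xdd, 0x62, 0xac, 0x02, 0x2c, 0xdd, 0x85]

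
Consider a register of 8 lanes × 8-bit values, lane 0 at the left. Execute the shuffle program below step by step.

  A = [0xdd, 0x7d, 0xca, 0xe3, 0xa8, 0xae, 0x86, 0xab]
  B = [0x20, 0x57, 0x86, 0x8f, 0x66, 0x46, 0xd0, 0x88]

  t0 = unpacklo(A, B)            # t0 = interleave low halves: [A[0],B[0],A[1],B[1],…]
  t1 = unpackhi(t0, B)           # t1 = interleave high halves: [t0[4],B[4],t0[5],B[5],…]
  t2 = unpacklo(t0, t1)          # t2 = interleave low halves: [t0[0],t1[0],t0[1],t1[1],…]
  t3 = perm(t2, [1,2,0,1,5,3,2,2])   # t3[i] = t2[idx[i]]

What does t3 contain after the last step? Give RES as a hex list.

→ t0 |dd|20|7d|57|ca|86|e3|8f|
→ t1 |ca|66|86|46|e3|d0|8f|88|
→ t2 |dd|ca|20|66|7d|86|57|46|
→ t3 |ca|20|dd|ca|86|66|20|20|

RES = [0xca, 0x20, 0xdd, 0xca, 0x86, 0x66, 0x20, 0x20]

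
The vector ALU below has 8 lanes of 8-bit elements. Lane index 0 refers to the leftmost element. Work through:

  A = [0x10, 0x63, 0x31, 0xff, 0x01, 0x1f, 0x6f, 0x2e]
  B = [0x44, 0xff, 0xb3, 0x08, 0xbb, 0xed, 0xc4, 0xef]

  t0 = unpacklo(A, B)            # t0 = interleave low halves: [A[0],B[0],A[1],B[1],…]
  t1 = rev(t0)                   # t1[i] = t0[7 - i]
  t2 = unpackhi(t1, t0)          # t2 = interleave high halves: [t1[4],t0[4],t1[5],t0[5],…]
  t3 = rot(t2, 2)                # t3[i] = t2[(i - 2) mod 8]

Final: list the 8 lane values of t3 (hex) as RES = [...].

RES = [0x10, 0x08, 0xff, 0x31, 0x63, 0xb3, 0x44, 0xff]

t0 = [0x10, 0x44, 0x63, 0xff, 0x31, 0xb3, 0xff, 0x08]
t1 = [0x08, 0xff, 0xb3, 0x31, 0xff, 0x63, 0x44, 0x10]
t2 = [0xff, 0x31, 0x63, 0xb3, 0x44, 0xff, 0x10, 0x08]
t3 = [0x10, 0x08, 0xff, 0x31, 0x63, 0xb3, 0x44, 0xff]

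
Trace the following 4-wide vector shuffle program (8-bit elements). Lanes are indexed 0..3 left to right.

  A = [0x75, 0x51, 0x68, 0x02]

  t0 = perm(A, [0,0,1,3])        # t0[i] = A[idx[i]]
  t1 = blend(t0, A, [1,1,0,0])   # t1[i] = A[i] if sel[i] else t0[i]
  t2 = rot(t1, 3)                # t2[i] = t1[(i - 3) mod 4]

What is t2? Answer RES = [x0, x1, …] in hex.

t0 = [0x75, 0x75, 0x51, 0x02]
t1 = [0x75, 0x51, 0x51, 0x02]
t2 = [0x51, 0x51, 0x02, 0x75]

RES = [0x51, 0x51, 0x02, 0x75]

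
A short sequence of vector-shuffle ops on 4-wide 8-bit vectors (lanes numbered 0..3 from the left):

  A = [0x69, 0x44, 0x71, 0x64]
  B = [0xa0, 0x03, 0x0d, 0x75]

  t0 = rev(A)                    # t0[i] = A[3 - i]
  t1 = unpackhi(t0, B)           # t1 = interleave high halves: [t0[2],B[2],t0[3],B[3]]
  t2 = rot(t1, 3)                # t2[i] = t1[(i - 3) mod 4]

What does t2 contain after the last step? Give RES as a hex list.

RES = [0x0d, 0x69, 0x75, 0x44]

→ t0 |64|71|44|69|
→ t1 |44|0d|69|75|
→ t2 |0d|69|75|44|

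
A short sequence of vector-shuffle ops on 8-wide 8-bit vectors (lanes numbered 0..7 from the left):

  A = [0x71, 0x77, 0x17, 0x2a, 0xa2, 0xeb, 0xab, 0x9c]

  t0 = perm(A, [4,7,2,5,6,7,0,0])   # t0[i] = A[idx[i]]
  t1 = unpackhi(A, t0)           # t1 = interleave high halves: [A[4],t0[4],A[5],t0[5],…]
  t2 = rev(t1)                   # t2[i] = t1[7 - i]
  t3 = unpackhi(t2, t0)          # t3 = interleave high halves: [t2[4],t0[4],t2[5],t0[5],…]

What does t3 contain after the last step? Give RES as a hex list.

RES = [0x9c, 0xab, 0xeb, 0x9c, 0xab, 0x71, 0xa2, 0x71]

  t0: a2 9c 17 eb ab 9c 71 71
  t1: a2 ab eb 9c ab 71 9c 71
  t2: 71 9c 71 ab 9c eb ab a2
  t3: 9c ab eb 9c ab 71 a2 71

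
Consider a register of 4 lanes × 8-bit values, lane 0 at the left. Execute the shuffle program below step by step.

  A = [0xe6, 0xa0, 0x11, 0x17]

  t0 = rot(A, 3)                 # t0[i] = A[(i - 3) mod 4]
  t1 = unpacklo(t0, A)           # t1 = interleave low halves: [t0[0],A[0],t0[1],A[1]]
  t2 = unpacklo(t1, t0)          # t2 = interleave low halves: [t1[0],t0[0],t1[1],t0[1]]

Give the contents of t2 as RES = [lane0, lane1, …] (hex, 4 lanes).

  t0: a0 11 17 e6
  t1: a0 e6 11 a0
  t2: a0 a0 e6 11

RES = [ 0xa0  0xa0  0xe6  0x11 ]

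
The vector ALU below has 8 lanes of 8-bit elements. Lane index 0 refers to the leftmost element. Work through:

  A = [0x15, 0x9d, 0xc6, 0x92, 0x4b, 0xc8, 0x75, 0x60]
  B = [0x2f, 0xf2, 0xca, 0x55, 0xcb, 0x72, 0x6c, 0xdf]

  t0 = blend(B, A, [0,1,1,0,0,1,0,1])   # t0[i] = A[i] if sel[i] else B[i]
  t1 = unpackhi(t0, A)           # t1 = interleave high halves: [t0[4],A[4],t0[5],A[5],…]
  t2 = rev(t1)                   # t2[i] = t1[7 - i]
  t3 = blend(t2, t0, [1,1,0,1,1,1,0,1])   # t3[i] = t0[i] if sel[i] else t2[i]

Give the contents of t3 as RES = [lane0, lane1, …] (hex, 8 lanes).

RES = [0x2f, 0x9d, 0x75, 0x55, 0xcb, 0xc8, 0x4b, 0x60]

  t0: 2f 9d c6 55 cb c8 6c 60
  t1: cb 4b c8 c8 6c 75 60 60
  t2: 60 60 75 6c c8 c8 4b cb
  t3: 2f 9d 75 55 cb c8 4b 60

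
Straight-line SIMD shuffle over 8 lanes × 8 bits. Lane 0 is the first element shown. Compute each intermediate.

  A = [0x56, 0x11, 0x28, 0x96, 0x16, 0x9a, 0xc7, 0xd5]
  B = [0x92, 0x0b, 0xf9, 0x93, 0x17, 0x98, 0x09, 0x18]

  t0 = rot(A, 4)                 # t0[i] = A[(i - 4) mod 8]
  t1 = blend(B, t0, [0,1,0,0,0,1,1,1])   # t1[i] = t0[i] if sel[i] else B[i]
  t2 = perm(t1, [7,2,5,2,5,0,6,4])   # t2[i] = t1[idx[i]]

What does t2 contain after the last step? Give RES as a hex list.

RES = [0x96, 0xf9, 0x11, 0xf9, 0x11, 0x92, 0x28, 0x17]

→ t0 |16|9a|c7|d5|56|11|28|96|
→ t1 |92|9a|f9|93|17|11|28|96|
→ t2 |96|f9|11|f9|11|92|28|17|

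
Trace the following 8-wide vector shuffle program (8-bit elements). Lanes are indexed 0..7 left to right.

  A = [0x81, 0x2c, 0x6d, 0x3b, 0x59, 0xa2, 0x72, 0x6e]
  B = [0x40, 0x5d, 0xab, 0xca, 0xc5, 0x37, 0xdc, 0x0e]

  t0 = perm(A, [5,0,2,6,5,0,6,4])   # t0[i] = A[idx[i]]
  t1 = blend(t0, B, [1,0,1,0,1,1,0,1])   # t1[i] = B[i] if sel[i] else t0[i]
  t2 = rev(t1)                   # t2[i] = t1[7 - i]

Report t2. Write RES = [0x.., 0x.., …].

t0 = [0xa2, 0x81, 0x6d, 0x72, 0xa2, 0x81, 0x72, 0x59]
t1 = [0x40, 0x81, 0xab, 0x72, 0xc5, 0x37, 0x72, 0x0e]
t2 = [0x0e, 0x72, 0x37, 0xc5, 0x72, 0xab, 0x81, 0x40]

RES = [0x0e, 0x72, 0x37, 0xc5, 0x72, 0xab, 0x81, 0x40]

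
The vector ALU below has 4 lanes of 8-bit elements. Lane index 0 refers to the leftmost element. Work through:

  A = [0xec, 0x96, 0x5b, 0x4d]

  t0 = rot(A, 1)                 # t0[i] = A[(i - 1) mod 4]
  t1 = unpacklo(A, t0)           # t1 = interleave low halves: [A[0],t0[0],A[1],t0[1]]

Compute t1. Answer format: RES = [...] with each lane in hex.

RES = [ 0xec  0x4d  0x96  0xec ]

t0 = [0x4d, 0xec, 0x96, 0x5b]
t1 = [0xec, 0x4d, 0x96, 0xec]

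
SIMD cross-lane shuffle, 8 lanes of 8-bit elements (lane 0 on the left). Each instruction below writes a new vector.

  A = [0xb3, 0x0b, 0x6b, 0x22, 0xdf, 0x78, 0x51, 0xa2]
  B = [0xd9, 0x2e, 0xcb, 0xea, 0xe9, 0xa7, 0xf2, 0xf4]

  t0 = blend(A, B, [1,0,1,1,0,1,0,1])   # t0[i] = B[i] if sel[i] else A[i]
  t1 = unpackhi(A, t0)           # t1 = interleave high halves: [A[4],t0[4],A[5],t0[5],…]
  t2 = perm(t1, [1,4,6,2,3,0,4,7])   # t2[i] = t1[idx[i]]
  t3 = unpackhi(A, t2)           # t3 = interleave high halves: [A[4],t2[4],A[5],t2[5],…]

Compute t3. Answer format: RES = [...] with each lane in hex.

RES = [0xdf, 0xa7, 0x78, 0xdf, 0x51, 0x51, 0xa2, 0xf4]

t0 = [0xd9, 0x0b, 0xcb, 0xea, 0xdf, 0xa7, 0x51, 0xf4]
t1 = [0xdf, 0xdf, 0x78, 0xa7, 0x51, 0x51, 0xa2, 0xf4]
t2 = [0xdf, 0x51, 0xa2, 0x78, 0xa7, 0xdf, 0x51, 0xf4]
t3 = [0xdf, 0xa7, 0x78, 0xdf, 0x51, 0x51, 0xa2, 0xf4]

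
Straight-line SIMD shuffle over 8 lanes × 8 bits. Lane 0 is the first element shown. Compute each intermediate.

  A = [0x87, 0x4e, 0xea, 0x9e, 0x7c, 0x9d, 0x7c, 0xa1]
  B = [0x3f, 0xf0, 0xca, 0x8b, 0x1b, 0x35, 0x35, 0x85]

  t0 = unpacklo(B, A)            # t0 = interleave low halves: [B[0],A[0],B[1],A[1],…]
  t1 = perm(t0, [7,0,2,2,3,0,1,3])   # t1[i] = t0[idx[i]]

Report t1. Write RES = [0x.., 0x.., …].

→ t0 |3f|87|f0|4e|ca|ea|8b|9e|
→ t1 |9e|3f|f0|f0|4e|3f|87|4e|

RES = [ 0x9e  0x3f  0xf0  0xf0  0x4e  0x3f  0x87  0x4e ]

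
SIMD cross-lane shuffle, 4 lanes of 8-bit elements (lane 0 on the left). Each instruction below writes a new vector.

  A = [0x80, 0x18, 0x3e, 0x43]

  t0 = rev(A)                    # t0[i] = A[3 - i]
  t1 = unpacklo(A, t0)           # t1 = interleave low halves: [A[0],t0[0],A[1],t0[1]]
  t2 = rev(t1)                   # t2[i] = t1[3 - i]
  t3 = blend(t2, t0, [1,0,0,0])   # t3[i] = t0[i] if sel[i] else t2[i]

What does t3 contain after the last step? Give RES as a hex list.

RES = [ 0x43  0x18  0x43  0x80 ]

→ t0 |43|3e|18|80|
→ t1 |80|43|18|3e|
→ t2 |3e|18|43|80|
→ t3 |43|18|43|80|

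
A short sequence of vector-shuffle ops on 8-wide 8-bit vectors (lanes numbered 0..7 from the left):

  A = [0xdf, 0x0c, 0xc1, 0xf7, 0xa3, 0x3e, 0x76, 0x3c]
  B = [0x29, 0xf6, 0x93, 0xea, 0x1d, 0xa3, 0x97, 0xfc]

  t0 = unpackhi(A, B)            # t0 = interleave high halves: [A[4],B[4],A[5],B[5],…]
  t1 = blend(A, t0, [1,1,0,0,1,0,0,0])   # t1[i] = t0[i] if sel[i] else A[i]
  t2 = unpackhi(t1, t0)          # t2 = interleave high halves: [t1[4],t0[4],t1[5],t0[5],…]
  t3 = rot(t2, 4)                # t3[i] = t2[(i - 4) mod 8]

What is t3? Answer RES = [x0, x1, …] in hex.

  t0: a3 1d 3e a3 76 97 3c fc
  t1: a3 1d c1 f7 76 3e 76 3c
  t2: 76 76 3e 97 76 3c 3c fc
  t3: 76 3c 3c fc 76 76 3e 97

RES = [ 0x76  0x3c  0x3c  0xfc  0x76  0x76  0x3e  0x97 ]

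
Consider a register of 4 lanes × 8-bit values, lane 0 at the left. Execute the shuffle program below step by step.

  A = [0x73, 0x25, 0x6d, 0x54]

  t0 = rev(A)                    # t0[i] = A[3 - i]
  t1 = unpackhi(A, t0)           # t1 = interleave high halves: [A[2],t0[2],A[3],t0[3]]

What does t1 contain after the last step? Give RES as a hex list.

t0 = [0x54, 0x6d, 0x25, 0x73]
t1 = [0x6d, 0x25, 0x54, 0x73]

RES = [0x6d, 0x25, 0x54, 0x73]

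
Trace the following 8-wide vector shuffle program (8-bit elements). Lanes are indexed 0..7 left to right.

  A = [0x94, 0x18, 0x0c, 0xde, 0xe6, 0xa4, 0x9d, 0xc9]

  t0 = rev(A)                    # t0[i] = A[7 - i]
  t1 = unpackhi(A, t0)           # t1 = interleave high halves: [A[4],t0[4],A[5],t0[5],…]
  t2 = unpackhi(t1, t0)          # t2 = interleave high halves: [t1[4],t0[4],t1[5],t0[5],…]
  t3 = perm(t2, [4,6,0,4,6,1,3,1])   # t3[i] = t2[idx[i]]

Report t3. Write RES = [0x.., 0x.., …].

t0 = [0xc9, 0x9d, 0xa4, 0xe6, 0xde, 0x0c, 0x18, 0x94]
t1 = [0xe6, 0xde, 0xa4, 0x0c, 0x9d, 0x18, 0xc9, 0x94]
t2 = [0x9d, 0xde, 0x18, 0x0c, 0xc9, 0x18, 0x94, 0x94]
t3 = [0xc9, 0x94, 0x9d, 0xc9, 0x94, 0xde, 0x0c, 0xde]

RES = [ 0xc9  0x94  0x9d  0xc9  0x94  0xde  0x0c  0xde ]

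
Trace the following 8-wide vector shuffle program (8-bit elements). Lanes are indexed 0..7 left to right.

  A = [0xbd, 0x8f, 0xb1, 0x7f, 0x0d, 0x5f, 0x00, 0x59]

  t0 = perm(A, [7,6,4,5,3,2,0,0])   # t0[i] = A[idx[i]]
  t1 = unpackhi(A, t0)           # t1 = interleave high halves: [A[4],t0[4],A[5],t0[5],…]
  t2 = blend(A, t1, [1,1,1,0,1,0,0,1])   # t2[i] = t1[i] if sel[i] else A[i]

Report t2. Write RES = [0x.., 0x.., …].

t0 = [0x59, 0x00, 0x0d, 0x5f, 0x7f, 0xb1, 0xbd, 0xbd]
t1 = [0x0d, 0x7f, 0x5f, 0xb1, 0x00, 0xbd, 0x59, 0xbd]
t2 = [0x0d, 0x7f, 0x5f, 0x7f, 0x00, 0x5f, 0x00, 0xbd]

RES = [0x0d, 0x7f, 0x5f, 0x7f, 0x00, 0x5f, 0x00, 0xbd]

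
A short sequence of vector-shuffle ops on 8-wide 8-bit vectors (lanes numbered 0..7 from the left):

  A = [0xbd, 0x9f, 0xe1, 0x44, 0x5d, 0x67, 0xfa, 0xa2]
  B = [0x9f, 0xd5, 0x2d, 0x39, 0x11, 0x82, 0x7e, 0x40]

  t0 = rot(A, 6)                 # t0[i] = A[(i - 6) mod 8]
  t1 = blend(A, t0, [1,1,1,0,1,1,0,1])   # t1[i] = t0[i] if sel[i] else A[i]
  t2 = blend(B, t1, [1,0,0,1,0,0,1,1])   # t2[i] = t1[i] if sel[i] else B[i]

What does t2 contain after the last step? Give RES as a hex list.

RES = [ 0xe1  0xd5  0x2d  0x44  0x11  0x82  0xfa  0x9f ]

t0 = [0xe1, 0x44, 0x5d, 0x67, 0xfa, 0xa2, 0xbd, 0x9f]
t1 = [0xe1, 0x44, 0x5d, 0x44, 0xfa, 0xa2, 0xfa, 0x9f]
t2 = [0xe1, 0xd5, 0x2d, 0x44, 0x11, 0x82, 0xfa, 0x9f]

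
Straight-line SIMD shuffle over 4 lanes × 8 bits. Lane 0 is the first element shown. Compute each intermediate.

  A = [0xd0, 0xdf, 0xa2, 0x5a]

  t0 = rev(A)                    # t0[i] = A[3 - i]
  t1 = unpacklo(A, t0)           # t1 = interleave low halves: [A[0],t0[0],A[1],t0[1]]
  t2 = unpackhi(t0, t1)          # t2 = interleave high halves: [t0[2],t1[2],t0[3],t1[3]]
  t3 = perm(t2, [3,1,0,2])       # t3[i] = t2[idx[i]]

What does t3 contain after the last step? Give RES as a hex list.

  t0: 5a a2 df d0
  t1: d0 5a df a2
  t2: df df d0 a2
  t3: a2 df df d0

RES = [0xa2, 0xdf, 0xdf, 0xd0]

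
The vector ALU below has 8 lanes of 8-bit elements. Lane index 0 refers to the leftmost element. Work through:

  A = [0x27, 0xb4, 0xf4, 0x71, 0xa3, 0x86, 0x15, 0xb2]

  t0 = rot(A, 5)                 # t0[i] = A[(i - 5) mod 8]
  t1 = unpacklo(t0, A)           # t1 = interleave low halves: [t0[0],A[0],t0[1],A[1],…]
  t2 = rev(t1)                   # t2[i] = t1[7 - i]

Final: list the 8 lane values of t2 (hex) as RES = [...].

t0 = [0x71, 0xa3, 0x86, 0x15, 0xb2, 0x27, 0xb4, 0xf4]
t1 = [0x71, 0x27, 0xa3, 0xb4, 0x86, 0xf4, 0x15, 0x71]
t2 = [0x71, 0x15, 0xf4, 0x86, 0xb4, 0xa3, 0x27, 0x71]

RES = [0x71, 0x15, 0xf4, 0x86, 0xb4, 0xa3, 0x27, 0x71]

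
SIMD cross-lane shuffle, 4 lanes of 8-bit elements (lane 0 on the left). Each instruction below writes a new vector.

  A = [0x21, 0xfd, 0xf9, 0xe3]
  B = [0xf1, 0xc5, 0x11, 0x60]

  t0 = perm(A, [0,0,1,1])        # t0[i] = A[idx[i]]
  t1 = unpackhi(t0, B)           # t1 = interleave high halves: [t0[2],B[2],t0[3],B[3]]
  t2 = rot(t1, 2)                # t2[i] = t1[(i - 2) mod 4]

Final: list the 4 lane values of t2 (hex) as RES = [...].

RES = [0xfd, 0x60, 0xfd, 0x11]

  t0: 21 21 fd fd
  t1: fd 11 fd 60
  t2: fd 60 fd 11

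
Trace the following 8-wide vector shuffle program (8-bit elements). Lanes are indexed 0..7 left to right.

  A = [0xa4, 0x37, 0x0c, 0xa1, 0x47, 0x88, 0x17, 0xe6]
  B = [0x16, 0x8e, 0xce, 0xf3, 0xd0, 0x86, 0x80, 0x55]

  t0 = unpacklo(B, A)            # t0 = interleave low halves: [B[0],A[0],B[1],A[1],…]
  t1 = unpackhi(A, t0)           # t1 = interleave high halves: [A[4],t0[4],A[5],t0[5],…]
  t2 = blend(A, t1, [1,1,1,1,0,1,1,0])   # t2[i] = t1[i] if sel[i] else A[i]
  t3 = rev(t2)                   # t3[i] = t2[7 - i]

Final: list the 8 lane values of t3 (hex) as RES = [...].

RES = [ 0xe6  0xe6  0xf3  0x47  0x0c  0x88  0xce  0x47 ]

→ t0 |16|a4|8e|37|ce|0c|f3|a1|
→ t1 |47|ce|88|0c|17|f3|e6|a1|
→ t2 |47|ce|88|0c|47|f3|e6|e6|
→ t3 |e6|e6|f3|47|0c|88|ce|47|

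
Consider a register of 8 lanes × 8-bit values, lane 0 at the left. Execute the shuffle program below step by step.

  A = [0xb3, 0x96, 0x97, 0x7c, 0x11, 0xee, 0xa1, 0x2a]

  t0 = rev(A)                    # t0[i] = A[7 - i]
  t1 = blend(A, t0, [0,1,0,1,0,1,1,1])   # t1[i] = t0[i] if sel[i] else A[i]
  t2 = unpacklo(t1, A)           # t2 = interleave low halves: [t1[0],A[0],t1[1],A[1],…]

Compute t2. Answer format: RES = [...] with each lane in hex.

t0 = [0x2a, 0xa1, 0xee, 0x11, 0x7c, 0x97, 0x96, 0xb3]
t1 = [0xb3, 0xa1, 0x97, 0x11, 0x11, 0x97, 0x96, 0xb3]
t2 = [0xb3, 0xb3, 0xa1, 0x96, 0x97, 0x97, 0x11, 0x7c]

RES = [0xb3, 0xb3, 0xa1, 0x96, 0x97, 0x97, 0x11, 0x7c]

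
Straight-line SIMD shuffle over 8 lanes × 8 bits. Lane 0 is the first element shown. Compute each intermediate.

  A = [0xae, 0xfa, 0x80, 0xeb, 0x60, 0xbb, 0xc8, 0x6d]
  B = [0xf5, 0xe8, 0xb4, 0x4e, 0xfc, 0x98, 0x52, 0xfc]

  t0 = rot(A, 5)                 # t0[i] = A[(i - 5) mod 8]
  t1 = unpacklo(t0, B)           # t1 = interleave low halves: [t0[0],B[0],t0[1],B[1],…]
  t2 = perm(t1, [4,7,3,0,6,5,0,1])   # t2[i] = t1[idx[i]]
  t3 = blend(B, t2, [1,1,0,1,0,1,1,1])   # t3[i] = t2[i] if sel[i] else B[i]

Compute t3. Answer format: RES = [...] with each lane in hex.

→ t0 |eb|60|bb|c8|6d|ae|fa|80|
→ t1 |eb|f5|60|e8|bb|b4|c8|4e|
→ t2 |bb|4e|e8|eb|c8|b4|eb|f5|
→ t3 |bb|4e|b4|eb|fc|b4|eb|f5|

RES = [ 0xbb  0x4e  0xb4  0xeb  0xfc  0xb4  0xeb  0xf5 ]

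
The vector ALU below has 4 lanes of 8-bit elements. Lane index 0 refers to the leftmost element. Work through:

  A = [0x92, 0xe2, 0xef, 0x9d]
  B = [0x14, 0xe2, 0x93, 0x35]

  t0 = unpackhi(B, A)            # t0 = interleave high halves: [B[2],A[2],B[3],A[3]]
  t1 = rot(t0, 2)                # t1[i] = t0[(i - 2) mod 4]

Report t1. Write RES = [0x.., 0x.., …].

  t0: 93 ef 35 9d
  t1: 35 9d 93 ef

RES = [ 0x35  0x9d  0x93  0xef ]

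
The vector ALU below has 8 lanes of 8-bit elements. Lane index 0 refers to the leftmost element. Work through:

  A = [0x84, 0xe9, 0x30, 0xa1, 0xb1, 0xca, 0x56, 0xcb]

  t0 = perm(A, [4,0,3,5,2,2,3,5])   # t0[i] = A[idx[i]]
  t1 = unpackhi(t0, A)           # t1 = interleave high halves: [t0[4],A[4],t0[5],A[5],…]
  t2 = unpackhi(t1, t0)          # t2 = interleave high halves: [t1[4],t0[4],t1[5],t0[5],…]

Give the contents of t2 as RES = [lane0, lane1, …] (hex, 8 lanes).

RES = [0xa1, 0x30, 0x56, 0x30, 0xca, 0xa1, 0xcb, 0xca]

  t0: b1 84 a1 ca 30 30 a1 ca
  t1: 30 b1 30 ca a1 56 ca cb
  t2: a1 30 56 30 ca a1 cb ca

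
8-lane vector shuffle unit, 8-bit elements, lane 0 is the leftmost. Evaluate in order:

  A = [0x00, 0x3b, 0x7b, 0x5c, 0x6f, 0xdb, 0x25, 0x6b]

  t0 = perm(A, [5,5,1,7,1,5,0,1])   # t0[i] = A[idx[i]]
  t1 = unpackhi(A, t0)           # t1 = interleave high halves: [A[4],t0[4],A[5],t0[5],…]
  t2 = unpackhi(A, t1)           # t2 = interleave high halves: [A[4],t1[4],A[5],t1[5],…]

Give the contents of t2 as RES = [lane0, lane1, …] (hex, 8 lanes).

RES = [0x6f, 0x25, 0xdb, 0x00, 0x25, 0x6b, 0x6b, 0x3b]

→ t0 |db|db|3b|6b|3b|db|00|3b|
→ t1 |6f|3b|db|db|25|00|6b|3b|
→ t2 |6f|25|db|00|25|6b|6b|3b|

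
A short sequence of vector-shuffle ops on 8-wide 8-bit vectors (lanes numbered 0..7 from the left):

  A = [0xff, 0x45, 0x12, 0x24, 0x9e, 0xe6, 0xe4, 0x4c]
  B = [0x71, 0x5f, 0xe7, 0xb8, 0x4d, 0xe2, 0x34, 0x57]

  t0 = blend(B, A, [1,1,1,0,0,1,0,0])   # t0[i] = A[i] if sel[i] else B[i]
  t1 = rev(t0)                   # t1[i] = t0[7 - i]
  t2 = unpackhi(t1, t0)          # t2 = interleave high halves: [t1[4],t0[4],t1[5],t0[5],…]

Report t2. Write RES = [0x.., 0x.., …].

RES = [ 0xb8  0x4d  0x12  0xe6  0x45  0x34  0xff  0x57 ]

  t0: ff 45 12 b8 4d e6 34 57
  t1: 57 34 e6 4d b8 12 45 ff
  t2: b8 4d 12 e6 45 34 ff 57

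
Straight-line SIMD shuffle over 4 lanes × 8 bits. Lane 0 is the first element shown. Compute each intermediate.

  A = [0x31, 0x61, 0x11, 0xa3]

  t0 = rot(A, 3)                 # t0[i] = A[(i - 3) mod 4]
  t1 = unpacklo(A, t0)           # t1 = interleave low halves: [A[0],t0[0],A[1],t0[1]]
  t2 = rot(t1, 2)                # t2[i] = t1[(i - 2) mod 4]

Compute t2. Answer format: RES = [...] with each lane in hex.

  t0: 61 11 a3 31
  t1: 31 61 61 11
  t2: 61 11 31 61

RES = [ 0x61  0x11  0x31  0x61 ]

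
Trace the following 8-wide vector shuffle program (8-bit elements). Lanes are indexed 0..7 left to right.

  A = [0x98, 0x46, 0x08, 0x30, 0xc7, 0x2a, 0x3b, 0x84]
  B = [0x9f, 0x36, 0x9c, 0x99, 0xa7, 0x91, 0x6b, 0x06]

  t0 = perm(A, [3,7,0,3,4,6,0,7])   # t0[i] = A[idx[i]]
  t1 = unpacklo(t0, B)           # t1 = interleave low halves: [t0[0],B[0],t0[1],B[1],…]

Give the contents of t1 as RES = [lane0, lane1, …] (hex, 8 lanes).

  t0: 30 84 98 30 c7 3b 98 84
  t1: 30 9f 84 36 98 9c 30 99

RES = [0x30, 0x9f, 0x84, 0x36, 0x98, 0x9c, 0x30, 0x99]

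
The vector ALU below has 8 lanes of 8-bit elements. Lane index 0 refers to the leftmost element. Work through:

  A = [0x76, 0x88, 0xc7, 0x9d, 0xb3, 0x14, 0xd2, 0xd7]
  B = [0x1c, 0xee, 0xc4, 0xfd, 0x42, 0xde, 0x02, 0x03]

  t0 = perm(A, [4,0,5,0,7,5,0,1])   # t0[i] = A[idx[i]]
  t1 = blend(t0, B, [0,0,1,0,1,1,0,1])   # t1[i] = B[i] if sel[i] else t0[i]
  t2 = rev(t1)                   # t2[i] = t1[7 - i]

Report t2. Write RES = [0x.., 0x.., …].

RES = [ 0x03  0x76  0xde  0x42  0x76  0xc4  0x76  0xb3 ]

  t0: b3 76 14 76 d7 14 76 88
  t1: b3 76 c4 76 42 de 76 03
  t2: 03 76 de 42 76 c4 76 b3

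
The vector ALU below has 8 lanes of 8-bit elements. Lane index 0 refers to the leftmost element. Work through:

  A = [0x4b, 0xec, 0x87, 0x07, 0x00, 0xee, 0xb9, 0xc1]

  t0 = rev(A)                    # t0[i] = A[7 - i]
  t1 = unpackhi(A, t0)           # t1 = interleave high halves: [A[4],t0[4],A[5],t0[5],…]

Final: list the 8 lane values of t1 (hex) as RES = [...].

  t0: c1 b9 ee 00 07 87 ec 4b
  t1: 00 07 ee 87 b9 ec c1 4b

RES = [ 0x00  0x07  0xee  0x87  0xb9  0xec  0xc1  0x4b ]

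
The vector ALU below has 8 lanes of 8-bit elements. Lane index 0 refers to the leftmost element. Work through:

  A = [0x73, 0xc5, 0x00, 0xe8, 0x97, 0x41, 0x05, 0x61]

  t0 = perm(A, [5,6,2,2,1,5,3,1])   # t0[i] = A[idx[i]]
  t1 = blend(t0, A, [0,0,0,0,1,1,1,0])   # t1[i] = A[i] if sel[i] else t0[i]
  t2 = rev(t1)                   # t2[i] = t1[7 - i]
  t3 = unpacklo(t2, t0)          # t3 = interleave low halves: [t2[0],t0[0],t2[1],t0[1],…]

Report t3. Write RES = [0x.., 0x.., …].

  t0: 41 05 00 00 c5 41 e8 c5
  t1: 41 05 00 00 97 41 05 c5
  t2: c5 05 41 97 00 00 05 41
  t3: c5 41 05 05 41 00 97 00

RES = [ 0xc5  0x41  0x05  0x05  0x41  0x00  0x97  0x00 ]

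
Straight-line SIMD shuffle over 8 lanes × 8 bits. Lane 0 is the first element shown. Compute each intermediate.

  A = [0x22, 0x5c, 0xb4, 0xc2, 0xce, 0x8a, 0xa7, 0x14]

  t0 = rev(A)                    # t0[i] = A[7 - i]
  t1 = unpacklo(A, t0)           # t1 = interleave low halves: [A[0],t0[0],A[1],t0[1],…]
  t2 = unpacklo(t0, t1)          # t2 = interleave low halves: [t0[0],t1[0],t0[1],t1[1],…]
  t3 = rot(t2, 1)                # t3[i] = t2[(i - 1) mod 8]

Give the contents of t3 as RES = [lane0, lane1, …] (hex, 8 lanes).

RES = [ 0xa7  0x14  0x22  0xa7  0x14  0x8a  0x5c  0xce ]

  t0: 14 a7 8a ce c2 b4 5c 22
  t1: 22 14 5c a7 b4 8a c2 ce
  t2: 14 22 a7 14 8a 5c ce a7
  t3: a7 14 22 a7 14 8a 5c ce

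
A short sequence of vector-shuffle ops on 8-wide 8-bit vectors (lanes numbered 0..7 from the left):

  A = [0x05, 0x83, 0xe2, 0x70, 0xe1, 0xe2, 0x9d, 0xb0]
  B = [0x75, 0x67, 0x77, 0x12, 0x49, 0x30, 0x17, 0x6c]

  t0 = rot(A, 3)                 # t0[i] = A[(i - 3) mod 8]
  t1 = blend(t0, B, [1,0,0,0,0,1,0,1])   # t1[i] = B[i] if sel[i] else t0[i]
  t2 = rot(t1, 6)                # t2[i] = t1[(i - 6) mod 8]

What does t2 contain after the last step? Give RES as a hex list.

  t0: e2 9d b0 05 83 e2 70 e1
  t1: 75 9d b0 05 83 30 70 6c
  t2: b0 05 83 30 70 6c 75 9d

RES = [ 0xb0  0x05  0x83  0x30  0x70  0x6c  0x75  0x9d ]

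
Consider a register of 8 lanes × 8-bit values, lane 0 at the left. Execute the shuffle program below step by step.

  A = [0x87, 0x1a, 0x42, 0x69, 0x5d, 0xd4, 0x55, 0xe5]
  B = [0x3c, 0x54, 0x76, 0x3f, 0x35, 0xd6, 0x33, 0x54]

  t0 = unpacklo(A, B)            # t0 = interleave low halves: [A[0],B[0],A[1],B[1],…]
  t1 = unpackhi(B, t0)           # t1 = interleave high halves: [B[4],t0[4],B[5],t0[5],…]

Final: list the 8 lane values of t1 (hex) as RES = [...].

→ t0 |87|3c|1a|54|42|76|69|3f|
→ t1 |35|42|d6|76|33|69|54|3f|

RES = [0x35, 0x42, 0xd6, 0x76, 0x33, 0x69, 0x54, 0x3f]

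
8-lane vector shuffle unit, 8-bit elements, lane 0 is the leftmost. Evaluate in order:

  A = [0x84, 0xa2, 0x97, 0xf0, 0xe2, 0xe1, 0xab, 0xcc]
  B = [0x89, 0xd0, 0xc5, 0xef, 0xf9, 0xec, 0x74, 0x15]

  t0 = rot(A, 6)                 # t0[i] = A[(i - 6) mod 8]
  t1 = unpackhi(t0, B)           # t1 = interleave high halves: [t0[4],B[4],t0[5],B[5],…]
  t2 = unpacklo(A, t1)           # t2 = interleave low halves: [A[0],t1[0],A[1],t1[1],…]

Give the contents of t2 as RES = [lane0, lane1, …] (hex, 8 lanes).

t0 = [0x97, 0xf0, 0xe2, 0xe1, 0xab, 0xcc, 0x84, 0xa2]
t1 = [0xab, 0xf9, 0xcc, 0xec, 0x84, 0x74, 0xa2, 0x15]
t2 = [0x84, 0xab, 0xa2, 0xf9, 0x97, 0xcc, 0xf0, 0xec]

RES = [0x84, 0xab, 0xa2, 0xf9, 0x97, 0xcc, 0xf0, 0xec]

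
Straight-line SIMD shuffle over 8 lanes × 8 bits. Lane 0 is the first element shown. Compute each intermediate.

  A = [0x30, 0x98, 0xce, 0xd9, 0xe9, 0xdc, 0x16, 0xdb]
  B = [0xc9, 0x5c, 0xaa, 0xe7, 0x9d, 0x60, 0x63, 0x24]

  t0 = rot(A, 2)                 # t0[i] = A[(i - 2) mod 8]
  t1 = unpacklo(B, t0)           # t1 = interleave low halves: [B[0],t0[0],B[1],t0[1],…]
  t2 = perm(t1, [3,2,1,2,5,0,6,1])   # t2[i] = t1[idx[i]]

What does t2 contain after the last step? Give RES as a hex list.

→ t0 |16|db|30|98|ce|d9|e9|dc|
→ t1 |c9|16|5c|db|aa|30|e7|98|
→ t2 |db|5c|16|5c|30|c9|e7|16|

RES = [0xdb, 0x5c, 0x16, 0x5c, 0x30, 0xc9, 0xe7, 0x16]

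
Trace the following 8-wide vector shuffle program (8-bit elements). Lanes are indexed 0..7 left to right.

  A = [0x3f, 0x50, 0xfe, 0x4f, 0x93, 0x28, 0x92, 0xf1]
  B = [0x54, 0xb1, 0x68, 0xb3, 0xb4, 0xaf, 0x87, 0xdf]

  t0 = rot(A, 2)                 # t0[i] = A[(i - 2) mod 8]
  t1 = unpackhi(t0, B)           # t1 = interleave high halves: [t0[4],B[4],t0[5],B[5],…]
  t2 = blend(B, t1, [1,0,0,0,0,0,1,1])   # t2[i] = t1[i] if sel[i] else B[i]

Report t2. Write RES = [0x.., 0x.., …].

  t0: 92 f1 3f 50 fe 4f 93 28
  t1: fe b4 4f af 93 87 28 df
  t2: fe b1 68 b3 b4 af 28 df

RES = [0xfe, 0xb1, 0x68, 0xb3, 0xb4, 0xaf, 0x28, 0xdf]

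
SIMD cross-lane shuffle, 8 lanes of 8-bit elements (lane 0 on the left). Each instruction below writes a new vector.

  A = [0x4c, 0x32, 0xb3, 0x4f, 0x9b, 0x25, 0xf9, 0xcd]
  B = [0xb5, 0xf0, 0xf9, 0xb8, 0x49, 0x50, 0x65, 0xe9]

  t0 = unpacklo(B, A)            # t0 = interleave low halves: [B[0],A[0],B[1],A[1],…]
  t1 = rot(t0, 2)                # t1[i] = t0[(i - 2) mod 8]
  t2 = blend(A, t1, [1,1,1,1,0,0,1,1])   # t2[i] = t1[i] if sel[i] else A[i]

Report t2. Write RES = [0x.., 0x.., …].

  t0: b5 4c f0 32 f9 b3 b8 4f
  t1: b8 4f b5 4c f0 32 f9 b3
  t2: b8 4f b5 4c 9b 25 f9 b3

RES = [0xb8, 0x4f, 0xb5, 0x4c, 0x9b, 0x25, 0xf9, 0xb3]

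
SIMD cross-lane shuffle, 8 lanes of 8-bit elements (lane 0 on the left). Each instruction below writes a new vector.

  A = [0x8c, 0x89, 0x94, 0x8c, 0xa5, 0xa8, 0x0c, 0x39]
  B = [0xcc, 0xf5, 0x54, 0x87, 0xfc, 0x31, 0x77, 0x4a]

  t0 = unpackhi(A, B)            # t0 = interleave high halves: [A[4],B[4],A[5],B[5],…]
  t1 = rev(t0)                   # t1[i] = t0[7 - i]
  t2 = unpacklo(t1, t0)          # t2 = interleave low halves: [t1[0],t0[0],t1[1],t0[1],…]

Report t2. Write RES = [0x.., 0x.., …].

t0 = [0xa5, 0xfc, 0xa8, 0x31, 0x0c, 0x77, 0x39, 0x4a]
t1 = [0x4a, 0x39, 0x77, 0x0c, 0x31, 0xa8, 0xfc, 0xa5]
t2 = [0x4a, 0xa5, 0x39, 0xfc, 0x77, 0xa8, 0x0c, 0x31]

RES = [ 0x4a  0xa5  0x39  0xfc  0x77  0xa8  0x0c  0x31 ]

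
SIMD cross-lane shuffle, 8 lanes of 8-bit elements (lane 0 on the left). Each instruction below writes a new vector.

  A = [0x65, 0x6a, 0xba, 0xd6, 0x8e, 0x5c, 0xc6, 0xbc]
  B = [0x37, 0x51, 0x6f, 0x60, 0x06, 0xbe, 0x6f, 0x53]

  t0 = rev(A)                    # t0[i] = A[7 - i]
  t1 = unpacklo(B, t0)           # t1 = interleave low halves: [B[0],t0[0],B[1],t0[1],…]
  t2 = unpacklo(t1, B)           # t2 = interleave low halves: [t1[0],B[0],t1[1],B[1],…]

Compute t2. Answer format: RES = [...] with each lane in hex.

RES = [0x37, 0x37, 0xbc, 0x51, 0x51, 0x6f, 0xc6, 0x60]

→ t0 |bc|c6|5c|8e|d6|ba|6a|65|
→ t1 |37|bc|51|c6|6f|5c|60|8e|
→ t2 |37|37|bc|51|51|6f|c6|60|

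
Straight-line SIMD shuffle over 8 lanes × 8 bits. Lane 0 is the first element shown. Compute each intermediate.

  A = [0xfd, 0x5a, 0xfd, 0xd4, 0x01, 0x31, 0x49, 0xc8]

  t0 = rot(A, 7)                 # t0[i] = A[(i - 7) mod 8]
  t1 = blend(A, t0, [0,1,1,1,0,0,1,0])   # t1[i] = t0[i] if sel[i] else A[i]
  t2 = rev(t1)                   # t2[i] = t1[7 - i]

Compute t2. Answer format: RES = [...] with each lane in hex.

RES = [0xc8, 0xc8, 0x31, 0x01, 0x01, 0xd4, 0xfd, 0xfd]

  t0: 5a fd d4 01 31 49 c8 fd
  t1: fd fd d4 01 01 31 c8 c8
  t2: c8 c8 31 01 01 d4 fd fd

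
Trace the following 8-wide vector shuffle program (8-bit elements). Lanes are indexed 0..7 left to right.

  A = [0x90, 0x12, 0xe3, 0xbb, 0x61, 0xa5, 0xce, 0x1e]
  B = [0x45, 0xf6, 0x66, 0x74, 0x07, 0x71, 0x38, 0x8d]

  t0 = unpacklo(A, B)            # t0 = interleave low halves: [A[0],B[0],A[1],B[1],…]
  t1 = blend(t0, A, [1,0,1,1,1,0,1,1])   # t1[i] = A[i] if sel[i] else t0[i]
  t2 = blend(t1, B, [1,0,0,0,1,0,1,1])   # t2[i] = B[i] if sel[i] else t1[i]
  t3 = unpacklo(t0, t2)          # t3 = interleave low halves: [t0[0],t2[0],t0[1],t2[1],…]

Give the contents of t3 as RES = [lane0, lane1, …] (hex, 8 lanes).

RES = [0x90, 0x45, 0x45, 0x45, 0x12, 0xe3, 0xf6, 0xbb]

→ t0 |90|45|12|f6|e3|66|bb|74|
→ t1 |90|45|e3|bb|61|66|ce|1e|
→ t2 |45|45|e3|bb|07|66|38|8d|
→ t3 |90|45|45|45|12|e3|f6|bb|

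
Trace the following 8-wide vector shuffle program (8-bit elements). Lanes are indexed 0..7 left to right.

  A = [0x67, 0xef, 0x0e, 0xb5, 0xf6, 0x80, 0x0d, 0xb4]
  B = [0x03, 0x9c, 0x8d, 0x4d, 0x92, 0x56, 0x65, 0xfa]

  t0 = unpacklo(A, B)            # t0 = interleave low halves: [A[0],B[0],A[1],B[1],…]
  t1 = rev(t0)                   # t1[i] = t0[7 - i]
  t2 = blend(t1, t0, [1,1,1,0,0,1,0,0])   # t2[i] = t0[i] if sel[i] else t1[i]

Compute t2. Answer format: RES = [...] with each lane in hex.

→ t0 |67|03|ef|9c|0e|8d|b5|4d|
→ t1 |4d|b5|8d|0e|9c|ef|03|67|
→ t2 |67|03|ef|0e|9c|8d|03|67|

RES = [ 0x67  0x03  0xef  0x0e  0x9c  0x8d  0x03  0x67 ]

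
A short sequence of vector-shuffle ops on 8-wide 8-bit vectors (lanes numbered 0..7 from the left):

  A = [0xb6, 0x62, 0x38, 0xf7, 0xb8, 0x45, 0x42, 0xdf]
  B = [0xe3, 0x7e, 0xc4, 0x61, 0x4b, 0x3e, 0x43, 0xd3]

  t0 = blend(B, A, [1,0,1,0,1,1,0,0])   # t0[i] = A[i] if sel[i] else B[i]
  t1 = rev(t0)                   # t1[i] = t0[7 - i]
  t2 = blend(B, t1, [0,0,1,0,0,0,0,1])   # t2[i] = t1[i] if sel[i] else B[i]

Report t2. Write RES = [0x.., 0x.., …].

RES = [ 0xe3  0x7e  0x45  0x61  0x4b  0x3e  0x43  0xb6 ]

t0 = [0xb6, 0x7e, 0x38, 0x61, 0xb8, 0x45, 0x43, 0xd3]
t1 = [0xd3, 0x43, 0x45, 0xb8, 0x61, 0x38, 0x7e, 0xb6]
t2 = [0xe3, 0x7e, 0x45, 0x61, 0x4b, 0x3e, 0x43, 0xb6]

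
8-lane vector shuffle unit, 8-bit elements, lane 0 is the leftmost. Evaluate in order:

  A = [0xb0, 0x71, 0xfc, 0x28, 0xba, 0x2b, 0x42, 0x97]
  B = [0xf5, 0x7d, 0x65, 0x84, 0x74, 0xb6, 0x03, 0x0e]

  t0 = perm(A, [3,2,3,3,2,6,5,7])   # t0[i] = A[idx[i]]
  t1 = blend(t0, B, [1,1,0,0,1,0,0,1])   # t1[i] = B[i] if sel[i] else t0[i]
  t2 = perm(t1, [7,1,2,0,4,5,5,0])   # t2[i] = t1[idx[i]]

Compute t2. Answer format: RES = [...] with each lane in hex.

t0 = [0x28, 0xfc, 0x28, 0x28, 0xfc, 0x42, 0x2b, 0x97]
t1 = [0xf5, 0x7d, 0x28, 0x28, 0x74, 0x42, 0x2b, 0x0e]
t2 = [0x0e, 0x7d, 0x28, 0xf5, 0x74, 0x42, 0x42, 0xf5]

RES = [0x0e, 0x7d, 0x28, 0xf5, 0x74, 0x42, 0x42, 0xf5]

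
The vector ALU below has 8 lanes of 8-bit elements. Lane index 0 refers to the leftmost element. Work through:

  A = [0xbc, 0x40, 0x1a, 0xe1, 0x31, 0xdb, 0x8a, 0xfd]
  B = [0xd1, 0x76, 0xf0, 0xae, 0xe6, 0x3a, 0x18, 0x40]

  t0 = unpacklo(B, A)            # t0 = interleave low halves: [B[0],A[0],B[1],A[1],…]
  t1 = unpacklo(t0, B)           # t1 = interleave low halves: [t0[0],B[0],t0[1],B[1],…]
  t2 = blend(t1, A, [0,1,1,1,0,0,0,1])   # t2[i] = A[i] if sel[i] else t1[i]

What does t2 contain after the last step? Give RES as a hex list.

RES = [ 0xd1  0x40  0x1a  0xe1  0x76  0xf0  0x40  0xfd ]

  t0: d1 bc 76 40 f0 1a ae e1
  t1: d1 d1 bc 76 76 f0 40 ae
  t2: d1 40 1a e1 76 f0 40 fd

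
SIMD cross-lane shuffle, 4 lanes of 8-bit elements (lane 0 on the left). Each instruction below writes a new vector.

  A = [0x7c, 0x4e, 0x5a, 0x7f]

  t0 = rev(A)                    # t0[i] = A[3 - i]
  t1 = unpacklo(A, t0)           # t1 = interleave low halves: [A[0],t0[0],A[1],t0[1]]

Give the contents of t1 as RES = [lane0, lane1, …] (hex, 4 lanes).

RES = [ 0x7c  0x7f  0x4e  0x5a ]

t0 = [0x7f, 0x5a, 0x4e, 0x7c]
t1 = [0x7c, 0x7f, 0x4e, 0x5a]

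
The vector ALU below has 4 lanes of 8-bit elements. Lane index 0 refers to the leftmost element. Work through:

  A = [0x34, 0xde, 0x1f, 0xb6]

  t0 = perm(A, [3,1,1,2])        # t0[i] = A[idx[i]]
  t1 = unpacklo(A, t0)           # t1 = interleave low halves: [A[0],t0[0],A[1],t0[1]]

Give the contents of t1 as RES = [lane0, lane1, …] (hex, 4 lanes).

RES = [ 0x34  0xb6  0xde  0xde ]

→ t0 |b6|de|de|1f|
→ t1 |34|b6|de|de|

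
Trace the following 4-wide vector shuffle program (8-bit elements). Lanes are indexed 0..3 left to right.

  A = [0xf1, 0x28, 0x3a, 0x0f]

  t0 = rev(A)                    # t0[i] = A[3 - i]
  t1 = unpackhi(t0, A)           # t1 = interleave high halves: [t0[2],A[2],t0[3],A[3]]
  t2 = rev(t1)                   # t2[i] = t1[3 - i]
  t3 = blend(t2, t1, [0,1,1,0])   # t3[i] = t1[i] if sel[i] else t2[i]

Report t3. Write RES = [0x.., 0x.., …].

→ t0 |0f|3a|28|f1|
→ t1 |28|3a|f1|0f|
→ t2 |0f|f1|3a|28|
→ t3 |0f|3a|f1|28|

RES = [ 0x0f  0x3a  0xf1  0x28 ]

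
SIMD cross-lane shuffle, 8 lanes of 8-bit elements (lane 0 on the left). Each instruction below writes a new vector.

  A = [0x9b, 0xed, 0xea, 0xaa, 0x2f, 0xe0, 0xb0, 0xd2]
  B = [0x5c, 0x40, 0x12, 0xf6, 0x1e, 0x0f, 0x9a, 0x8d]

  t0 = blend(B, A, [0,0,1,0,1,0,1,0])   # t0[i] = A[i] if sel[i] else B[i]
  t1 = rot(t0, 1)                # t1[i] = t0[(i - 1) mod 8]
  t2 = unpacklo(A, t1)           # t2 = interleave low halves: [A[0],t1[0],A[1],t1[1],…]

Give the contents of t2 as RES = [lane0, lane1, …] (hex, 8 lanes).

RES = [ 0x9b  0x8d  0xed  0x5c  0xea  0x40  0xaa  0xea ]

  t0: 5c 40 ea f6 2f 0f b0 8d
  t1: 8d 5c 40 ea f6 2f 0f b0
  t2: 9b 8d ed 5c ea 40 aa ea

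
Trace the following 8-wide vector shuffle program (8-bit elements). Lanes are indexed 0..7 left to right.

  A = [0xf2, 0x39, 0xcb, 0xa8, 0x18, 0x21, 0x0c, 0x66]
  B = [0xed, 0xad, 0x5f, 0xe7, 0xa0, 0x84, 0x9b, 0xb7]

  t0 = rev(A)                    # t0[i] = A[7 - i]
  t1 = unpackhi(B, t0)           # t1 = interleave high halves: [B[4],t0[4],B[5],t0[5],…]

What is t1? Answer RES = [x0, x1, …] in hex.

RES = [0xa0, 0xa8, 0x84, 0xcb, 0x9b, 0x39, 0xb7, 0xf2]

t0 = [0x66, 0x0c, 0x21, 0x18, 0xa8, 0xcb, 0x39, 0xf2]
t1 = [0xa0, 0xa8, 0x84, 0xcb, 0x9b, 0x39, 0xb7, 0xf2]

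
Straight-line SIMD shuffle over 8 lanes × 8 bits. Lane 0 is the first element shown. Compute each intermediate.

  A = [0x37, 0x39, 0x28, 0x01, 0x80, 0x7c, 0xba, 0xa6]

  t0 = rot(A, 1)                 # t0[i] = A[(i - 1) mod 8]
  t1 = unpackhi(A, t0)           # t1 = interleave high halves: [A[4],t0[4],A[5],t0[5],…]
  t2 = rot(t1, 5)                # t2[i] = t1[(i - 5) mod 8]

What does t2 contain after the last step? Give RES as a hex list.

RES = [0x80, 0xba, 0x7c, 0xa6, 0xba, 0x80, 0x01, 0x7c]

  t0: a6 37 39 28 01 80 7c ba
  t1: 80 01 7c 80 ba 7c a6 ba
  t2: 80 ba 7c a6 ba 80 01 7c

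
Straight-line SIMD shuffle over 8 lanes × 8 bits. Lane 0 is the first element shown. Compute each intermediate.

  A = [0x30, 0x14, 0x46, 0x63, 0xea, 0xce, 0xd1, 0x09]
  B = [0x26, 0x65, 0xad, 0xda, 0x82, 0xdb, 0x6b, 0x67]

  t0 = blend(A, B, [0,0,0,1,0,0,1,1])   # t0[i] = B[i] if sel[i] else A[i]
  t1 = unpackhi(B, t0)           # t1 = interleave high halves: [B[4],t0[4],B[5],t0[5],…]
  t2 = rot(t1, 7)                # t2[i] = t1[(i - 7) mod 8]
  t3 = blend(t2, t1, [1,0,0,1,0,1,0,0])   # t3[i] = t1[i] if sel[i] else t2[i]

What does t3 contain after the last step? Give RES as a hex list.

RES = [0x82, 0xdb, 0xce, 0xce, 0x6b, 0x6b, 0x67, 0x82]

  t0: 30 14 46 da ea ce 6b 67
  t1: 82 ea db ce 6b 6b 67 67
  t2: ea db ce 6b 6b 67 67 82
  t3: 82 db ce ce 6b 6b 67 82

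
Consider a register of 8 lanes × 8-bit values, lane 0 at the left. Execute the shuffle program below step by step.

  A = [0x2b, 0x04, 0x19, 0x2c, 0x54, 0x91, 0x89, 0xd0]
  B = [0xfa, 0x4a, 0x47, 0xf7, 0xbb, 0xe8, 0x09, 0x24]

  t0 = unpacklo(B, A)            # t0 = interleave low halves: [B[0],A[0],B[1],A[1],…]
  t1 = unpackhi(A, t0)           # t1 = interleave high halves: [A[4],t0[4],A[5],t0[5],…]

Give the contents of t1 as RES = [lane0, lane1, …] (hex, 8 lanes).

RES = [0x54, 0x47, 0x91, 0x19, 0x89, 0xf7, 0xd0, 0x2c]

  t0: fa 2b 4a 04 47 19 f7 2c
  t1: 54 47 91 19 89 f7 d0 2c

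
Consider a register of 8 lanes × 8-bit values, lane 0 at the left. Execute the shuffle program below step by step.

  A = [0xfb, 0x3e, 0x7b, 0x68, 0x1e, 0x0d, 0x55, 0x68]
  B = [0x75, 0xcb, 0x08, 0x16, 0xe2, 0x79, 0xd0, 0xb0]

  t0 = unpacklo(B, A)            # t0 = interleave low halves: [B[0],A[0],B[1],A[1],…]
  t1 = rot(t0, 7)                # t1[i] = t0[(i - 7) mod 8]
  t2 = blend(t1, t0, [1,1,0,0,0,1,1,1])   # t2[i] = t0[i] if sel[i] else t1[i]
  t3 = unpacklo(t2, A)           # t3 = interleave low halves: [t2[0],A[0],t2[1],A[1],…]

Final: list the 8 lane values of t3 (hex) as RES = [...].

RES = [0x75, 0xfb, 0xfb, 0x3e, 0x3e, 0x7b, 0x08, 0x68]

t0 = [0x75, 0xfb, 0xcb, 0x3e, 0x08, 0x7b, 0x16, 0x68]
t1 = [0xfb, 0xcb, 0x3e, 0x08, 0x7b, 0x16, 0x68, 0x75]
t2 = [0x75, 0xfb, 0x3e, 0x08, 0x7b, 0x7b, 0x16, 0x68]
t3 = [0x75, 0xfb, 0xfb, 0x3e, 0x3e, 0x7b, 0x08, 0x68]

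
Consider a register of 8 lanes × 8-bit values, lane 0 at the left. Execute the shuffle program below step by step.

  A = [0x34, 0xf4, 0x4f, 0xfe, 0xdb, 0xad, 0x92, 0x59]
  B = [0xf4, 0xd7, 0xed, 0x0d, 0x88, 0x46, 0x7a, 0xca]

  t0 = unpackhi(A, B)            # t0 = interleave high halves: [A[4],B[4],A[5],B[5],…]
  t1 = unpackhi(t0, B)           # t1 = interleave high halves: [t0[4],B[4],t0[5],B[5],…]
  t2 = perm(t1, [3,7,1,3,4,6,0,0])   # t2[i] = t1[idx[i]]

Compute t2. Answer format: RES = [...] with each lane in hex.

RES = [0x46, 0xca, 0x88, 0x46, 0x59, 0xca, 0x92, 0x92]

→ t0 |db|88|ad|46|92|7a|59|ca|
→ t1 |92|88|7a|46|59|7a|ca|ca|
→ t2 |46|ca|88|46|59|ca|92|92|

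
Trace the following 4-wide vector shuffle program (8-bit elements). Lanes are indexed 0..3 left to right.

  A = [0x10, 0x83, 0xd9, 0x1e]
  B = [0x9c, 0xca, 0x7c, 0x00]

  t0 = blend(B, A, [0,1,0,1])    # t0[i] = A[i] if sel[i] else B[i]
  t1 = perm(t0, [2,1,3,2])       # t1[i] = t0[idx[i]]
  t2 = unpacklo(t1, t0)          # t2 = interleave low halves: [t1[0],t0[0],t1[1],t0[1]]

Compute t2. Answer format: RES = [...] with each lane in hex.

  t0: 9c 83 7c 1e
  t1: 7c 83 1e 7c
  t2: 7c 9c 83 83

RES = [ 0x7c  0x9c  0x83  0x83 ]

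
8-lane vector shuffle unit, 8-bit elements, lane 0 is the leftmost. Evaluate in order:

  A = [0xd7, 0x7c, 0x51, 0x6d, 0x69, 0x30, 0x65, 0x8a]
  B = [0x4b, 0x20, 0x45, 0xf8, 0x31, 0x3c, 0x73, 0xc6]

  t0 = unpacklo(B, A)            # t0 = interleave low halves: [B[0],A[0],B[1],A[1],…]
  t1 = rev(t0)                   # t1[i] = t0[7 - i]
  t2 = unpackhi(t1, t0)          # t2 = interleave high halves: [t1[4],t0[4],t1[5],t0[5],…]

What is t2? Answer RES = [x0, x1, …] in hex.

RES = [ 0x7c  0x45  0x20  0x51  0xd7  0xf8  0x4b  0x6d ]

t0 = [0x4b, 0xd7, 0x20, 0x7c, 0x45, 0x51, 0xf8, 0x6d]
t1 = [0x6d, 0xf8, 0x51, 0x45, 0x7c, 0x20, 0xd7, 0x4b]
t2 = [0x7c, 0x45, 0x20, 0x51, 0xd7, 0xf8, 0x4b, 0x6d]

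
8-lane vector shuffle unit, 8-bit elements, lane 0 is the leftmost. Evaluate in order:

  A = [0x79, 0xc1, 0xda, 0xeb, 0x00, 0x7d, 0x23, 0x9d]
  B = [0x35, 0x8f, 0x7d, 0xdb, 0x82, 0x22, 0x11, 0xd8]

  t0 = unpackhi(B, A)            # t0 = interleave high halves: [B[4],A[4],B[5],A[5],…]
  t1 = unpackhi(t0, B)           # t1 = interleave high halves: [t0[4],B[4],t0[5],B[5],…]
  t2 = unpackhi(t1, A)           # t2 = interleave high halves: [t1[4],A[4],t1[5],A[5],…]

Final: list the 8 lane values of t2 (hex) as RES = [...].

  t0: 82 00 22 7d 11 23 d8 9d
  t1: 11 82 23 22 d8 11 9d d8
  t2: d8 00 11 7d 9d 23 d8 9d

RES = [ 0xd8  0x00  0x11  0x7d  0x9d  0x23  0xd8  0x9d ]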